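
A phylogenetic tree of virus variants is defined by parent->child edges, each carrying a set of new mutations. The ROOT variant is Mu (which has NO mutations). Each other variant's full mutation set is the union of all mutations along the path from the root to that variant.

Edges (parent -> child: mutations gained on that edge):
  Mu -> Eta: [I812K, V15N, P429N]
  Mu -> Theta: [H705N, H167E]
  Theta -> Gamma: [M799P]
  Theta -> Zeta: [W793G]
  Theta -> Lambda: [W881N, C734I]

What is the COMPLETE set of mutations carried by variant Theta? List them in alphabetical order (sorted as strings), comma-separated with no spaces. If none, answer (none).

Answer: H167E,H705N

Derivation:
At Mu: gained [] -> total []
At Theta: gained ['H705N', 'H167E'] -> total ['H167E', 'H705N']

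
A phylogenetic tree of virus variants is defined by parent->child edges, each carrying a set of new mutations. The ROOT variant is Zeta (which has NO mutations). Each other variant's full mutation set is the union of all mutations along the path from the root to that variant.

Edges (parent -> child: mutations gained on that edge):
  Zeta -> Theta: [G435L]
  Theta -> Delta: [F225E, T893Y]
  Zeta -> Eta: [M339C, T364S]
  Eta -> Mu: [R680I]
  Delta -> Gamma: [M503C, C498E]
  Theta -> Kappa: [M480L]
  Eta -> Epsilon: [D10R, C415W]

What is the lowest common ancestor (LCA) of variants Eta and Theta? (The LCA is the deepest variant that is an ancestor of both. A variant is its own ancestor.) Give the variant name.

Answer: Zeta

Derivation:
Path from root to Eta: Zeta -> Eta
  ancestors of Eta: {Zeta, Eta}
Path from root to Theta: Zeta -> Theta
  ancestors of Theta: {Zeta, Theta}
Common ancestors: {Zeta}
Walk up from Theta: Theta (not in ancestors of Eta), Zeta (in ancestors of Eta)
Deepest common ancestor (LCA) = Zeta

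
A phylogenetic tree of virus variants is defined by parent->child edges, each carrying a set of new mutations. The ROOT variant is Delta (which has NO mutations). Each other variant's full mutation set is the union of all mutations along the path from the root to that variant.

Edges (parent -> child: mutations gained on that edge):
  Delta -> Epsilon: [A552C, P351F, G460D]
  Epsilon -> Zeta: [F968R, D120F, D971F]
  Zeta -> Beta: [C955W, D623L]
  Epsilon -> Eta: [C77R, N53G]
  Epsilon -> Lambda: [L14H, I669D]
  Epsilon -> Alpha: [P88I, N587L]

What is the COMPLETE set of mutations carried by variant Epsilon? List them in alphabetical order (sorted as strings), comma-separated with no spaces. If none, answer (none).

Answer: A552C,G460D,P351F

Derivation:
At Delta: gained [] -> total []
At Epsilon: gained ['A552C', 'P351F', 'G460D'] -> total ['A552C', 'G460D', 'P351F']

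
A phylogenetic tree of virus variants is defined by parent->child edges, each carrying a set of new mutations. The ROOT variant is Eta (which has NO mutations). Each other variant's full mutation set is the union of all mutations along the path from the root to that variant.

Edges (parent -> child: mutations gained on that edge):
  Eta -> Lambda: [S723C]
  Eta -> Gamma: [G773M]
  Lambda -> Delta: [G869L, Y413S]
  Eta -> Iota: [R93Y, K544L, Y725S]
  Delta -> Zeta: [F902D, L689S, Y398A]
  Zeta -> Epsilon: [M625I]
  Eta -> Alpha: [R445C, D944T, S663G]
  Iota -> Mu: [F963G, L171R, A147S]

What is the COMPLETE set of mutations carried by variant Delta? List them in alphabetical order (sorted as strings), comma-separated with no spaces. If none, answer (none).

Answer: G869L,S723C,Y413S

Derivation:
At Eta: gained [] -> total []
At Lambda: gained ['S723C'] -> total ['S723C']
At Delta: gained ['G869L', 'Y413S'] -> total ['G869L', 'S723C', 'Y413S']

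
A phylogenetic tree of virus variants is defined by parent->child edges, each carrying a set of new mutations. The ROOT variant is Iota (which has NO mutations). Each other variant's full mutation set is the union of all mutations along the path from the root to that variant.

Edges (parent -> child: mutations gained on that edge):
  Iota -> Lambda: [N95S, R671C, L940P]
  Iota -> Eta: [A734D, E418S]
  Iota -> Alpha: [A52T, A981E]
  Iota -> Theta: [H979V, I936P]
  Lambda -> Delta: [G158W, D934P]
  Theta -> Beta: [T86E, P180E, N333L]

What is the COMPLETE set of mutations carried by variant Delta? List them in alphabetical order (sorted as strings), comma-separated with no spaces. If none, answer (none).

Answer: D934P,G158W,L940P,N95S,R671C

Derivation:
At Iota: gained [] -> total []
At Lambda: gained ['N95S', 'R671C', 'L940P'] -> total ['L940P', 'N95S', 'R671C']
At Delta: gained ['G158W', 'D934P'] -> total ['D934P', 'G158W', 'L940P', 'N95S', 'R671C']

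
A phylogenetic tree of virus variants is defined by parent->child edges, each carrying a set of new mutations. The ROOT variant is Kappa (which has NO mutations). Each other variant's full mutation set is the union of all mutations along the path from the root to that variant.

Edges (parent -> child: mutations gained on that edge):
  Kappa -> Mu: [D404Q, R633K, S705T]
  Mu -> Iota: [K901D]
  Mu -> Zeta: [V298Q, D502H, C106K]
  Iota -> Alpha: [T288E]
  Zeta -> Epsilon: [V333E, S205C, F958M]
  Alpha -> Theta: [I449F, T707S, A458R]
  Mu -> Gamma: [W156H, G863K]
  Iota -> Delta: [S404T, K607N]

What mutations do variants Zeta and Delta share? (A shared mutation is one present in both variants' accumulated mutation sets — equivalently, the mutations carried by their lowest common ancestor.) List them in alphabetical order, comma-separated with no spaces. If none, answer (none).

Accumulating mutations along path to Zeta:
  At Kappa: gained [] -> total []
  At Mu: gained ['D404Q', 'R633K', 'S705T'] -> total ['D404Q', 'R633K', 'S705T']
  At Zeta: gained ['V298Q', 'D502H', 'C106K'] -> total ['C106K', 'D404Q', 'D502H', 'R633K', 'S705T', 'V298Q']
Mutations(Zeta) = ['C106K', 'D404Q', 'D502H', 'R633K', 'S705T', 'V298Q']
Accumulating mutations along path to Delta:
  At Kappa: gained [] -> total []
  At Mu: gained ['D404Q', 'R633K', 'S705T'] -> total ['D404Q', 'R633K', 'S705T']
  At Iota: gained ['K901D'] -> total ['D404Q', 'K901D', 'R633K', 'S705T']
  At Delta: gained ['S404T', 'K607N'] -> total ['D404Q', 'K607N', 'K901D', 'R633K', 'S404T', 'S705T']
Mutations(Delta) = ['D404Q', 'K607N', 'K901D', 'R633K', 'S404T', 'S705T']
Intersection: ['C106K', 'D404Q', 'D502H', 'R633K', 'S705T', 'V298Q'] ∩ ['D404Q', 'K607N', 'K901D', 'R633K', 'S404T', 'S705T'] = ['D404Q', 'R633K', 'S705T']

Answer: D404Q,R633K,S705T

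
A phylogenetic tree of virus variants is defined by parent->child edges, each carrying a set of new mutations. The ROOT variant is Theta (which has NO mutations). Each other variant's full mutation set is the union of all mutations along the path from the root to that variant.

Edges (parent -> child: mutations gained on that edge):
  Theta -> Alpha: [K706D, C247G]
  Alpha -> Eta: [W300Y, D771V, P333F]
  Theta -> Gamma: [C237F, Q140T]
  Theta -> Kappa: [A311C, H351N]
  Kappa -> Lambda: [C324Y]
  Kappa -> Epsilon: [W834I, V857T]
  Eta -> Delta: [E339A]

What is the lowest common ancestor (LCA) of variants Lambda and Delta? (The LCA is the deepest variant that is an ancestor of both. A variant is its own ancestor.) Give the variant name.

Path from root to Lambda: Theta -> Kappa -> Lambda
  ancestors of Lambda: {Theta, Kappa, Lambda}
Path from root to Delta: Theta -> Alpha -> Eta -> Delta
  ancestors of Delta: {Theta, Alpha, Eta, Delta}
Common ancestors: {Theta}
Walk up from Delta: Delta (not in ancestors of Lambda), Eta (not in ancestors of Lambda), Alpha (not in ancestors of Lambda), Theta (in ancestors of Lambda)
Deepest common ancestor (LCA) = Theta

Answer: Theta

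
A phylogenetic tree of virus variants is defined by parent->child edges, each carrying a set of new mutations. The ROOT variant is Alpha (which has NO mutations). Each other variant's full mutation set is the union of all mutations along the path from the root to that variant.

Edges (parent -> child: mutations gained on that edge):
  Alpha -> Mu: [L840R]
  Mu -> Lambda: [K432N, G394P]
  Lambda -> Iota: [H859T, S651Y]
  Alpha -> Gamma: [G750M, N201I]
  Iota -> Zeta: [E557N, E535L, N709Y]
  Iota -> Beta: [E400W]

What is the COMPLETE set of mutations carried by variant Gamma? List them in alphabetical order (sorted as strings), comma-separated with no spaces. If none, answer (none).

At Alpha: gained [] -> total []
At Gamma: gained ['G750M', 'N201I'] -> total ['G750M', 'N201I']

Answer: G750M,N201I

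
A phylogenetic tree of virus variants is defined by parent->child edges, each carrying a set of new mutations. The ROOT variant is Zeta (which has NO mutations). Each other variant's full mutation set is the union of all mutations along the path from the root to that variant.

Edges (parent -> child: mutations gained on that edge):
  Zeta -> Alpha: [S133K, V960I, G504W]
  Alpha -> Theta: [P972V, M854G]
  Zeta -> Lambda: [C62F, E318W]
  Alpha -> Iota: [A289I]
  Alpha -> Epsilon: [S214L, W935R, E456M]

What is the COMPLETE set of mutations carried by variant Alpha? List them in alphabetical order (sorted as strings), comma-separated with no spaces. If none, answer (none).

At Zeta: gained [] -> total []
At Alpha: gained ['S133K', 'V960I', 'G504W'] -> total ['G504W', 'S133K', 'V960I']

Answer: G504W,S133K,V960I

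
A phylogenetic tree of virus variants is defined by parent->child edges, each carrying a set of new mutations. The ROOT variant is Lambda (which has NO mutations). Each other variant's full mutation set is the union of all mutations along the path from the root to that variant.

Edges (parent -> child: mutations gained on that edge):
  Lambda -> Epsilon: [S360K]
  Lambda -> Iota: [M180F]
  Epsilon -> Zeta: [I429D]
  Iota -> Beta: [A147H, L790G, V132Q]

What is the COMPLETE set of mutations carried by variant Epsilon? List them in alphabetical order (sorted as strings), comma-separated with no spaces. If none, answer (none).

At Lambda: gained [] -> total []
At Epsilon: gained ['S360K'] -> total ['S360K']

Answer: S360K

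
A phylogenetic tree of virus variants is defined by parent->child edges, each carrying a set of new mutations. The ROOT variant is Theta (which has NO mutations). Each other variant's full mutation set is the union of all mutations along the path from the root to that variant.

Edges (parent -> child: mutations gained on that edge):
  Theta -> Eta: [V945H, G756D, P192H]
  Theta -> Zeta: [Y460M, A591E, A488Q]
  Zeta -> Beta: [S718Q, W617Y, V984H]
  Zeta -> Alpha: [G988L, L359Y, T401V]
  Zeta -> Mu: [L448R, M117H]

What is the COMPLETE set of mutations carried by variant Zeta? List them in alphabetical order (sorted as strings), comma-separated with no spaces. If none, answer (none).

At Theta: gained [] -> total []
At Zeta: gained ['Y460M', 'A591E', 'A488Q'] -> total ['A488Q', 'A591E', 'Y460M']

Answer: A488Q,A591E,Y460M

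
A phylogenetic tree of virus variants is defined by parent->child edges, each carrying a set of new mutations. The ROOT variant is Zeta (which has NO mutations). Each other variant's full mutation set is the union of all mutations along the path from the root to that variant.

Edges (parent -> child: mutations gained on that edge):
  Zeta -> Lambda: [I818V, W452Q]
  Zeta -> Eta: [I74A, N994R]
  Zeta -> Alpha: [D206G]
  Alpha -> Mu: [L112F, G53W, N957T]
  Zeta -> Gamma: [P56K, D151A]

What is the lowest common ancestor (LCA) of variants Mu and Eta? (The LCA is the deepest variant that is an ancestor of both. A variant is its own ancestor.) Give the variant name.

Path from root to Mu: Zeta -> Alpha -> Mu
  ancestors of Mu: {Zeta, Alpha, Mu}
Path from root to Eta: Zeta -> Eta
  ancestors of Eta: {Zeta, Eta}
Common ancestors: {Zeta}
Walk up from Eta: Eta (not in ancestors of Mu), Zeta (in ancestors of Mu)
Deepest common ancestor (LCA) = Zeta

Answer: Zeta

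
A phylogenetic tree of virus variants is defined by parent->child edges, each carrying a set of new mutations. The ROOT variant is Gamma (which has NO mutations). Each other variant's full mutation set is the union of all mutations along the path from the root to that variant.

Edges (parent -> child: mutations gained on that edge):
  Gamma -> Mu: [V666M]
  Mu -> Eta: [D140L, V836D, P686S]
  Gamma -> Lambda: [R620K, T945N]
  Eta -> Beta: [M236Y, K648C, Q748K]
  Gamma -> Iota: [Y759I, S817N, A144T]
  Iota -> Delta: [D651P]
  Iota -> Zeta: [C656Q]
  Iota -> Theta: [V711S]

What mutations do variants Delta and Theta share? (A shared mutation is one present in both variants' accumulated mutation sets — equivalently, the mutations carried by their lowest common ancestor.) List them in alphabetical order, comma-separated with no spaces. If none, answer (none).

Accumulating mutations along path to Delta:
  At Gamma: gained [] -> total []
  At Iota: gained ['Y759I', 'S817N', 'A144T'] -> total ['A144T', 'S817N', 'Y759I']
  At Delta: gained ['D651P'] -> total ['A144T', 'D651P', 'S817N', 'Y759I']
Mutations(Delta) = ['A144T', 'D651P', 'S817N', 'Y759I']
Accumulating mutations along path to Theta:
  At Gamma: gained [] -> total []
  At Iota: gained ['Y759I', 'S817N', 'A144T'] -> total ['A144T', 'S817N', 'Y759I']
  At Theta: gained ['V711S'] -> total ['A144T', 'S817N', 'V711S', 'Y759I']
Mutations(Theta) = ['A144T', 'S817N', 'V711S', 'Y759I']
Intersection: ['A144T', 'D651P', 'S817N', 'Y759I'] ∩ ['A144T', 'S817N', 'V711S', 'Y759I'] = ['A144T', 'S817N', 'Y759I']

Answer: A144T,S817N,Y759I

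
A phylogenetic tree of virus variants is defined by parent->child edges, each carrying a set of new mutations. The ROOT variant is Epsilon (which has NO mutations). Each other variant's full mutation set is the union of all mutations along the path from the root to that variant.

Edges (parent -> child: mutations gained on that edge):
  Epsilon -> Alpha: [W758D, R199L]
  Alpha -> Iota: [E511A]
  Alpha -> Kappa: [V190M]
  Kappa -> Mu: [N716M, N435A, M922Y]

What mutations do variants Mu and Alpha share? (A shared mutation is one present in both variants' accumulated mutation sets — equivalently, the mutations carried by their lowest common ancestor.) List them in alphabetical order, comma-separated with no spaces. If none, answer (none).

Answer: R199L,W758D

Derivation:
Accumulating mutations along path to Mu:
  At Epsilon: gained [] -> total []
  At Alpha: gained ['W758D', 'R199L'] -> total ['R199L', 'W758D']
  At Kappa: gained ['V190M'] -> total ['R199L', 'V190M', 'W758D']
  At Mu: gained ['N716M', 'N435A', 'M922Y'] -> total ['M922Y', 'N435A', 'N716M', 'R199L', 'V190M', 'W758D']
Mutations(Mu) = ['M922Y', 'N435A', 'N716M', 'R199L', 'V190M', 'W758D']
Accumulating mutations along path to Alpha:
  At Epsilon: gained [] -> total []
  At Alpha: gained ['W758D', 'R199L'] -> total ['R199L', 'W758D']
Mutations(Alpha) = ['R199L', 'W758D']
Intersection: ['M922Y', 'N435A', 'N716M', 'R199L', 'V190M', 'W758D'] ∩ ['R199L', 'W758D'] = ['R199L', 'W758D']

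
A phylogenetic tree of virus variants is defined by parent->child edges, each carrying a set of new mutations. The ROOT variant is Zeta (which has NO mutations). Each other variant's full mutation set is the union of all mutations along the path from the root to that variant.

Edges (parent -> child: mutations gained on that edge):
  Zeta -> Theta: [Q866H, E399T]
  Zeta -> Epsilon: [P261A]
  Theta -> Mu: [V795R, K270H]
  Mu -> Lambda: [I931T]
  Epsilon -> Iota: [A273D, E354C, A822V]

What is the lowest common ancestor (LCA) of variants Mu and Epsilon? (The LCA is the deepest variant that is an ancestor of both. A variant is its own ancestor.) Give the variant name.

Path from root to Mu: Zeta -> Theta -> Mu
  ancestors of Mu: {Zeta, Theta, Mu}
Path from root to Epsilon: Zeta -> Epsilon
  ancestors of Epsilon: {Zeta, Epsilon}
Common ancestors: {Zeta}
Walk up from Epsilon: Epsilon (not in ancestors of Mu), Zeta (in ancestors of Mu)
Deepest common ancestor (LCA) = Zeta

Answer: Zeta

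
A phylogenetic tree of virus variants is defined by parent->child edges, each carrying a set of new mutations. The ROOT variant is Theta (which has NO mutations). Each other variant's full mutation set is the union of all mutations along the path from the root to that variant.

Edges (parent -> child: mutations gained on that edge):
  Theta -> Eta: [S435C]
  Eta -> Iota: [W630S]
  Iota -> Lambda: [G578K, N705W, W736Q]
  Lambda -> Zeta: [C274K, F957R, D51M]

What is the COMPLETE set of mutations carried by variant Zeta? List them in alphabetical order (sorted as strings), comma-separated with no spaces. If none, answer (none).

At Theta: gained [] -> total []
At Eta: gained ['S435C'] -> total ['S435C']
At Iota: gained ['W630S'] -> total ['S435C', 'W630S']
At Lambda: gained ['G578K', 'N705W', 'W736Q'] -> total ['G578K', 'N705W', 'S435C', 'W630S', 'W736Q']
At Zeta: gained ['C274K', 'F957R', 'D51M'] -> total ['C274K', 'D51M', 'F957R', 'G578K', 'N705W', 'S435C', 'W630S', 'W736Q']

Answer: C274K,D51M,F957R,G578K,N705W,S435C,W630S,W736Q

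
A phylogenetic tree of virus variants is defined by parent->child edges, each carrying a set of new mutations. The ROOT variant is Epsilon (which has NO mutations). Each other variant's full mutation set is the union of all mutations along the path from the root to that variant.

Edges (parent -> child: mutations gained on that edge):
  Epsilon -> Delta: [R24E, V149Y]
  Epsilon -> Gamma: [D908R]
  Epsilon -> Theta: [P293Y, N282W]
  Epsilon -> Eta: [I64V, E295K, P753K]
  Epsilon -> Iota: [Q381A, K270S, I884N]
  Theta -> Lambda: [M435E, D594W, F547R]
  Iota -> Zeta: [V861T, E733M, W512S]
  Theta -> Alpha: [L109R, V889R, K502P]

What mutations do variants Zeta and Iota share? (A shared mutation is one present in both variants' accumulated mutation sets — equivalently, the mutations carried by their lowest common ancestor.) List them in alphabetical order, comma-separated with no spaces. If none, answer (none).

Accumulating mutations along path to Zeta:
  At Epsilon: gained [] -> total []
  At Iota: gained ['Q381A', 'K270S', 'I884N'] -> total ['I884N', 'K270S', 'Q381A']
  At Zeta: gained ['V861T', 'E733M', 'W512S'] -> total ['E733M', 'I884N', 'K270S', 'Q381A', 'V861T', 'W512S']
Mutations(Zeta) = ['E733M', 'I884N', 'K270S', 'Q381A', 'V861T', 'W512S']
Accumulating mutations along path to Iota:
  At Epsilon: gained [] -> total []
  At Iota: gained ['Q381A', 'K270S', 'I884N'] -> total ['I884N', 'K270S', 'Q381A']
Mutations(Iota) = ['I884N', 'K270S', 'Q381A']
Intersection: ['E733M', 'I884N', 'K270S', 'Q381A', 'V861T', 'W512S'] ∩ ['I884N', 'K270S', 'Q381A'] = ['I884N', 'K270S', 'Q381A']

Answer: I884N,K270S,Q381A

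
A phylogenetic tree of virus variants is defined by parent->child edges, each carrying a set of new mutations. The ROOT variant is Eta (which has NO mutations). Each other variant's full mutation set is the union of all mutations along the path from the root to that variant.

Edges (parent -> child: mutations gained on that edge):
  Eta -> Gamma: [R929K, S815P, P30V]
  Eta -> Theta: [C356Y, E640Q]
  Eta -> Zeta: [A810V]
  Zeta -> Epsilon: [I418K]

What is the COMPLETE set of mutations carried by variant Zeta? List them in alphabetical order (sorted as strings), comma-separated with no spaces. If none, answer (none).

At Eta: gained [] -> total []
At Zeta: gained ['A810V'] -> total ['A810V']

Answer: A810V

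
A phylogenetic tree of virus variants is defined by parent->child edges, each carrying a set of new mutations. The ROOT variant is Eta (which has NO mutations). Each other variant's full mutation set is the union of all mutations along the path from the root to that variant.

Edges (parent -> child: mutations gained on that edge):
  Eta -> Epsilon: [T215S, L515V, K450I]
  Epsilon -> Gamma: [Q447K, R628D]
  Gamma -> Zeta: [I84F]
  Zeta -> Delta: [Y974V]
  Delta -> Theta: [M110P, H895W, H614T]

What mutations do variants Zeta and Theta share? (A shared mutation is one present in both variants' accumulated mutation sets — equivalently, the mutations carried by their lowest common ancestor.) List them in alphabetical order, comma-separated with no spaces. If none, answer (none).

Accumulating mutations along path to Zeta:
  At Eta: gained [] -> total []
  At Epsilon: gained ['T215S', 'L515V', 'K450I'] -> total ['K450I', 'L515V', 'T215S']
  At Gamma: gained ['Q447K', 'R628D'] -> total ['K450I', 'L515V', 'Q447K', 'R628D', 'T215S']
  At Zeta: gained ['I84F'] -> total ['I84F', 'K450I', 'L515V', 'Q447K', 'R628D', 'T215S']
Mutations(Zeta) = ['I84F', 'K450I', 'L515V', 'Q447K', 'R628D', 'T215S']
Accumulating mutations along path to Theta:
  At Eta: gained [] -> total []
  At Epsilon: gained ['T215S', 'L515V', 'K450I'] -> total ['K450I', 'L515V', 'T215S']
  At Gamma: gained ['Q447K', 'R628D'] -> total ['K450I', 'L515V', 'Q447K', 'R628D', 'T215S']
  At Zeta: gained ['I84F'] -> total ['I84F', 'K450I', 'L515V', 'Q447K', 'R628D', 'T215S']
  At Delta: gained ['Y974V'] -> total ['I84F', 'K450I', 'L515V', 'Q447K', 'R628D', 'T215S', 'Y974V']
  At Theta: gained ['M110P', 'H895W', 'H614T'] -> total ['H614T', 'H895W', 'I84F', 'K450I', 'L515V', 'M110P', 'Q447K', 'R628D', 'T215S', 'Y974V']
Mutations(Theta) = ['H614T', 'H895W', 'I84F', 'K450I', 'L515V', 'M110P', 'Q447K', 'R628D', 'T215S', 'Y974V']
Intersection: ['I84F', 'K450I', 'L515V', 'Q447K', 'R628D', 'T215S'] ∩ ['H614T', 'H895W', 'I84F', 'K450I', 'L515V', 'M110P', 'Q447K', 'R628D', 'T215S', 'Y974V'] = ['I84F', 'K450I', 'L515V', 'Q447K', 'R628D', 'T215S']

Answer: I84F,K450I,L515V,Q447K,R628D,T215S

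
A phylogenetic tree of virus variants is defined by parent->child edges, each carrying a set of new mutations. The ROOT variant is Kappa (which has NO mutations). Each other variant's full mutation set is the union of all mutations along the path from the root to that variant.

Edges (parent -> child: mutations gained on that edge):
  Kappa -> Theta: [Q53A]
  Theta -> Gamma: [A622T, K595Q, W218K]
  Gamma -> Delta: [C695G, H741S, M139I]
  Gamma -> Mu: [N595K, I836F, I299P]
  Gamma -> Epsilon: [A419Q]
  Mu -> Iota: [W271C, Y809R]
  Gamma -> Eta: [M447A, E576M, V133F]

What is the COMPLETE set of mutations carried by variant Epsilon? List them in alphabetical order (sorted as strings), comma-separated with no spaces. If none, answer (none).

At Kappa: gained [] -> total []
At Theta: gained ['Q53A'] -> total ['Q53A']
At Gamma: gained ['A622T', 'K595Q', 'W218K'] -> total ['A622T', 'K595Q', 'Q53A', 'W218K']
At Epsilon: gained ['A419Q'] -> total ['A419Q', 'A622T', 'K595Q', 'Q53A', 'W218K']

Answer: A419Q,A622T,K595Q,Q53A,W218K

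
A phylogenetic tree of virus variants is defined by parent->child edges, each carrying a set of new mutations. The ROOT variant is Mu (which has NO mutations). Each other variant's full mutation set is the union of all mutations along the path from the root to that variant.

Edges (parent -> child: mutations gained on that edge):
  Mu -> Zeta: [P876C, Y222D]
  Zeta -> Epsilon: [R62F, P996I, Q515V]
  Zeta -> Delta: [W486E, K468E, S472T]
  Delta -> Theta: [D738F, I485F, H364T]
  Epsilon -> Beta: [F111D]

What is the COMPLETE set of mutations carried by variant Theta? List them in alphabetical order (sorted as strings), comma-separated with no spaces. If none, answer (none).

At Mu: gained [] -> total []
At Zeta: gained ['P876C', 'Y222D'] -> total ['P876C', 'Y222D']
At Delta: gained ['W486E', 'K468E', 'S472T'] -> total ['K468E', 'P876C', 'S472T', 'W486E', 'Y222D']
At Theta: gained ['D738F', 'I485F', 'H364T'] -> total ['D738F', 'H364T', 'I485F', 'K468E', 'P876C', 'S472T', 'W486E', 'Y222D']

Answer: D738F,H364T,I485F,K468E,P876C,S472T,W486E,Y222D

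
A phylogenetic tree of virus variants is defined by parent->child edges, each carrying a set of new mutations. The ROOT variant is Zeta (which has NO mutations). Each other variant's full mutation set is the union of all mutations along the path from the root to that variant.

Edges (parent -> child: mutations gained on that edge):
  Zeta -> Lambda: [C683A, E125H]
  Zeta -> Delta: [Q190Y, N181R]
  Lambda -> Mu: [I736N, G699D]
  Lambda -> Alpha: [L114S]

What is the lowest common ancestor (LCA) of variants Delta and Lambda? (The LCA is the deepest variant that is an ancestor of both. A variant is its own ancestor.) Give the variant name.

Answer: Zeta

Derivation:
Path from root to Delta: Zeta -> Delta
  ancestors of Delta: {Zeta, Delta}
Path from root to Lambda: Zeta -> Lambda
  ancestors of Lambda: {Zeta, Lambda}
Common ancestors: {Zeta}
Walk up from Lambda: Lambda (not in ancestors of Delta), Zeta (in ancestors of Delta)
Deepest common ancestor (LCA) = Zeta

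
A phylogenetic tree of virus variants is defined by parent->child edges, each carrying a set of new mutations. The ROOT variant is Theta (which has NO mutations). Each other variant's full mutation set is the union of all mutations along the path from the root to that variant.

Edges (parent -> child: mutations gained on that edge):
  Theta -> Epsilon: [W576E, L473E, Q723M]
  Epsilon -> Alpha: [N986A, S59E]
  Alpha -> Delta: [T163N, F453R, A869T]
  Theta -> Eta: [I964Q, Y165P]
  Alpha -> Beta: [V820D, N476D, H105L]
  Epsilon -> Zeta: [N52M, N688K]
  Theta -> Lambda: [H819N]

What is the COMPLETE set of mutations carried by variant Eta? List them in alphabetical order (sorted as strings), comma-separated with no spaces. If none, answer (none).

Answer: I964Q,Y165P

Derivation:
At Theta: gained [] -> total []
At Eta: gained ['I964Q', 'Y165P'] -> total ['I964Q', 'Y165P']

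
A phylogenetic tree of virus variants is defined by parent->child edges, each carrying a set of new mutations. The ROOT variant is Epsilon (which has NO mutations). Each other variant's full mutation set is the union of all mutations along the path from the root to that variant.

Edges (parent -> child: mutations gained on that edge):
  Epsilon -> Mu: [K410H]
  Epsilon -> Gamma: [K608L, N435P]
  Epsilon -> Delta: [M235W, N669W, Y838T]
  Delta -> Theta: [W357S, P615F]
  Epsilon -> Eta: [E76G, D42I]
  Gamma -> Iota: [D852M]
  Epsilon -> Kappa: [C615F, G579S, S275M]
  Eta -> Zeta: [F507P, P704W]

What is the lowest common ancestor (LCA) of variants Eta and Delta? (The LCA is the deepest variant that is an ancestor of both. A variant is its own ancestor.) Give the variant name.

Path from root to Eta: Epsilon -> Eta
  ancestors of Eta: {Epsilon, Eta}
Path from root to Delta: Epsilon -> Delta
  ancestors of Delta: {Epsilon, Delta}
Common ancestors: {Epsilon}
Walk up from Delta: Delta (not in ancestors of Eta), Epsilon (in ancestors of Eta)
Deepest common ancestor (LCA) = Epsilon

Answer: Epsilon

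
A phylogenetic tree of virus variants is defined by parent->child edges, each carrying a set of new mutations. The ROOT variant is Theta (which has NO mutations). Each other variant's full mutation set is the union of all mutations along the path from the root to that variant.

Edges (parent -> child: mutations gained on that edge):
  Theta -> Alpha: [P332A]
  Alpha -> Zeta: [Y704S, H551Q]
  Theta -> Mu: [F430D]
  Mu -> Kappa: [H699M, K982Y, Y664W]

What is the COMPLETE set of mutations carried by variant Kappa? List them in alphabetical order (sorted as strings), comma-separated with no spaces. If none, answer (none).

Answer: F430D,H699M,K982Y,Y664W

Derivation:
At Theta: gained [] -> total []
At Mu: gained ['F430D'] -> total ['F430D']
At Kappa: gained ['H699M', 'K982Y', 'Y664W'] -> total ['F430D', 'H699M', 'K982Y', 'Y664W']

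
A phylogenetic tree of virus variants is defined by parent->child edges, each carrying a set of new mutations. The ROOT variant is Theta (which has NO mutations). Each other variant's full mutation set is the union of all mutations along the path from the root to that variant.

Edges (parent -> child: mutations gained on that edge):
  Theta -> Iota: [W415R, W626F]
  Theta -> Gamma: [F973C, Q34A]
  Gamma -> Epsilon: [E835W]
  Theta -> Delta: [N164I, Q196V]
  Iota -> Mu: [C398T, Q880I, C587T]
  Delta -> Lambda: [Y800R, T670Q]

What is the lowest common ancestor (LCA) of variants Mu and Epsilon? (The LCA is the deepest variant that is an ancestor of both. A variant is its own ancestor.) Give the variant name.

Path from root to Mu: Theta -> Iota -> Mu
  ancestors of Mu: {Theta, Iota, Mu}
Path from root to Epsilon: Theta -> Gamma -> Epsilon
  ancestors of Epsilon: {Theta, Gamma, Epsilon}
Common ancestors: {Theta}
Walk up from Epsilon: Epsilon (not in ancestors of Mu), Gamma (not in ancestors of Mu), Theta (in ancestors of Mu)
Deepest common ancestor (LCA) = Theta

Answer: Theta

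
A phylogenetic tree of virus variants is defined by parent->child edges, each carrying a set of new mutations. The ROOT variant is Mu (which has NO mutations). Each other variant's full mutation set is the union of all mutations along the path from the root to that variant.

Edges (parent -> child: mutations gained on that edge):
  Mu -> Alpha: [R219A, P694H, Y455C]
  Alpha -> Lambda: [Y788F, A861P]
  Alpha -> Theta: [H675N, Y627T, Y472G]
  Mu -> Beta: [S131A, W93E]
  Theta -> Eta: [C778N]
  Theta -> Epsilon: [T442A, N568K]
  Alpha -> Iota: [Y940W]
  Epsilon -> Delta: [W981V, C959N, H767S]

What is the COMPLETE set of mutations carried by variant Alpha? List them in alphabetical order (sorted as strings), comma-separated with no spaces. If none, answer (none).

Answer: P694H,R219A,Y455C

Derivation:
At Mu: gained [] -> total []
At Alpha: gained ['R219A', 'P694H', 'Y455C'] -> total ['P694H', 'R219A', 'Y455C']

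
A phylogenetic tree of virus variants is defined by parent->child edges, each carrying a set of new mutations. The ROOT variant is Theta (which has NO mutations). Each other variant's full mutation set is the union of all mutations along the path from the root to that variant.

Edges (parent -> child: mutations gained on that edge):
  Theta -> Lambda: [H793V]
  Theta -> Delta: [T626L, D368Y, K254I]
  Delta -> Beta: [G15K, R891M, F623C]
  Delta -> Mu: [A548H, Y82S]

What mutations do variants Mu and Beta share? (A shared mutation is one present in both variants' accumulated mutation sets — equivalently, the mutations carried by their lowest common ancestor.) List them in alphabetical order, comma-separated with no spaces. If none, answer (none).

Answer: D368Y,K254I,T626L

Derivation:
Accumulating mutations along path to Mu:
  At Theta: gained [] -> total []
  At Delta: gained ['T626L', 'D368Y', 'K254I'] -> total ['D368Y', 'K254I', 'T626L']
  At Mu: gained ['A548H', 'Y82S'] -> total ['A548H', 'D368Y', 'K254I', 'T626L', 'Y82S']
Mutations(Mu) = ['A548H', 'D368Y', 'K254I', 'T626L', 'Y82S']
Accumulating mutations along path to Beta:
  At Theta: gained [] -> total []
  At Delta: gained ['T626L', 'D368Y', 'K254I'] -> total ['D368Y', 'K254I', 'T626L']
  At Beta: gained ['G15K', 'R891M', 'F623C'] -> total ['D368Y', 'F623C', 'G15K', 'K254I', 'R891M', 'T626L']
Mutations(Beta) = ['D368Y', 'F623C', 'G15K', 'K254I', 'R891M', 'T626L']
Intersection: ['A548H', 'D368Y', 'K254I', 'T626L', 'Y82S'] ∩ ['D368Y', 'F623C', 'G15K', 'K254I', 'R891M', 'T626L'] = ['D368Y', 'K254I', 'T626L']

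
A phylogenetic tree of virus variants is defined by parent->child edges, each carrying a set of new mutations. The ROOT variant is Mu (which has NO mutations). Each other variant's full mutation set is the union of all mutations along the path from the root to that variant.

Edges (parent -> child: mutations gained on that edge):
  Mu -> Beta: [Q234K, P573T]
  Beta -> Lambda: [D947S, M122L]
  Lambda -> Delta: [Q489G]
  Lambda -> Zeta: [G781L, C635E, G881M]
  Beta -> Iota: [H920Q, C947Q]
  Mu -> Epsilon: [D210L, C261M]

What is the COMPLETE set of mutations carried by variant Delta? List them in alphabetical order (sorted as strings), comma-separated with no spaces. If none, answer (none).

Answer: D947S,M122L,P573T,Q234K,Q489G

Derivation:
At Mu: gained [] -> total []
At Beta: gained ['Q234K', 'P573T'] -> total ['P573T', 'Q234K']
At Lambda: gained ['D947S', 'M122L'] -> total ['D947S', 'M122L', 'P573T', 'Q234K']
At Delta: gained ['Q489G'] -> total ['D947S', 'M122L', 'P573T', 'Q234K', 'Q489G']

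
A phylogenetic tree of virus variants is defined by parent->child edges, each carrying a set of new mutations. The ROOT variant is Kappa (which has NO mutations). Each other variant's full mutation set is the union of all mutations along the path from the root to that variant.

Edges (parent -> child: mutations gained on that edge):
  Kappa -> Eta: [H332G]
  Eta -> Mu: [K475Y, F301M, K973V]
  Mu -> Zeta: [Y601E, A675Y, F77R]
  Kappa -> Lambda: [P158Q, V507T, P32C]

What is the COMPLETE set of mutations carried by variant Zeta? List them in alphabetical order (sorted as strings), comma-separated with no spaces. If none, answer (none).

At Kappa: gained [] -> total []
At Eta: gained ['H332G'] -> total ['H332G']
At Mu: gained ['K475Y', 'F301M', 'K973V'] -> total ['F301M', 'H332G', 'K475Y', 'K973V']
At Zeta: gained ['Y601E', 'A675Y', 'F77R'] -> total ['A675Y', 'F301M', 'F77R', 'H332G', 'K475Y', 'K973V', 'Y601E']

Answer: A675Y,F301M,F77R,H332G,K475Y,K973V,Y601E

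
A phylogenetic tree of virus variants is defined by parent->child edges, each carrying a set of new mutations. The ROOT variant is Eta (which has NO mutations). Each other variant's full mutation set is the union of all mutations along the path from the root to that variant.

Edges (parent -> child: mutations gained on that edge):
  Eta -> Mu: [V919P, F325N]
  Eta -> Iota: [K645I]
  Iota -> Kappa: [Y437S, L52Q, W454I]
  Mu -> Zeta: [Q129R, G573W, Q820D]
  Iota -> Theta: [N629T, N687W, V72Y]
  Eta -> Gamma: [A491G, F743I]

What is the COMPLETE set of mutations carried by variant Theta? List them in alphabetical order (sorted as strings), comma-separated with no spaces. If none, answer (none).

At Eta: gained [] -> total []
At Iota: gained ['K645I'] -> total ['K645I']
At Theta: gained ['N629T', 'N687W', 'V72Y'] -> total ['K645I', 'N629T', 'N687W', 'V72Y']

Answer: K645I,N629T,N687W,V72Y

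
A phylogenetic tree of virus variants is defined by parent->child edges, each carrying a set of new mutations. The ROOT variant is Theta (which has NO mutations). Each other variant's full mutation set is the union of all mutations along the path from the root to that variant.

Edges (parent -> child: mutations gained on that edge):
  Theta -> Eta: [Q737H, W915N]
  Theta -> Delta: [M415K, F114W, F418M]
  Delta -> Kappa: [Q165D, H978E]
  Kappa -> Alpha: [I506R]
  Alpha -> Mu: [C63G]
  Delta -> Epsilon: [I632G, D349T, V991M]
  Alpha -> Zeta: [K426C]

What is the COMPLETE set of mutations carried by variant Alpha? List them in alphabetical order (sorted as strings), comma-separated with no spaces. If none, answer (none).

At Theta: gained [] -> total []
At Delta: gained ['M415K', 'F114W', 'F418M'] -> total ['F114W', 'F418M', 'M415K']
At Kappa: gained ['Q165D', 'H978E'] -> total ['F114W', 'F418M', 'H978E', 'M415K', 'Q165D']
At Alpha: gained ['I506R'] -> total ['F114W', 'F418M', 'H978E', 'I506R', 'M415K', 'Q165D']

Answer: F114W,F418M,H978E,I506R,M415K,Q165D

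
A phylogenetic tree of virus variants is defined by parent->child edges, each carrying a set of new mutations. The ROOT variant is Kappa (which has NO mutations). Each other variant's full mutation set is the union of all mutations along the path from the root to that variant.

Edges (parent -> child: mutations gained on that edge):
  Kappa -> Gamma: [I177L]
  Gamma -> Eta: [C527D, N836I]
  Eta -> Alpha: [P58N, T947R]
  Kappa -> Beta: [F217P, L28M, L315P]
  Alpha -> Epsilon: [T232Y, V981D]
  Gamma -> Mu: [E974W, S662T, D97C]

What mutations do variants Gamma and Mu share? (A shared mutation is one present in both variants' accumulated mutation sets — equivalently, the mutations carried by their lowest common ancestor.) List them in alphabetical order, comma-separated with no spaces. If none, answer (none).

Accumulating mutations along path to Gamma:
  At Kappa: gained [] -> total []
  At Gamma: gained ['I177L'] -> total ['I177L']
Mutations(Gamma) = ['I177L']
Accumulating mutations along path to Mu:
  At Kappa: gained [] -> total []
  At Gamma: gained ['I177L'] -> total ['I177L']
  At Mu: gained ['E974W', 'S662T', 'D97C'] -> total ['D97C', 'E974W', 'I177L', 'S662T']
Mutations(Mu) = ['D97C', 'E974W', 'I177L', 'S662T']
Intersection: ['I177L'] ∩ ['D97C', 'E974W', 'I177L', 'S662T'] = ['I177L']

Answer: I177L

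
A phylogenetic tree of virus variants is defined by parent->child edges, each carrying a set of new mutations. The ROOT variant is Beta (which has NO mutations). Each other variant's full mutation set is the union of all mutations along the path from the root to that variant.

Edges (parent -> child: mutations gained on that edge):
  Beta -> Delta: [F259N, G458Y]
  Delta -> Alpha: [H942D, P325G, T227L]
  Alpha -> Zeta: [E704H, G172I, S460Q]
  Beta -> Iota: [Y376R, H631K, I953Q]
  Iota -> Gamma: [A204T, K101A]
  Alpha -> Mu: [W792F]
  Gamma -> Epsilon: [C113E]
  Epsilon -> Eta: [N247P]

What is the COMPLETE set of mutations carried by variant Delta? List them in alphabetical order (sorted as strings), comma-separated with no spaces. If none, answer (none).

At Beta: gained [] -> total []
At Delta: gained ['F259N', 'G458Y'] -> total ['F259N', 'G458Y']

Answer: F259N,G458Y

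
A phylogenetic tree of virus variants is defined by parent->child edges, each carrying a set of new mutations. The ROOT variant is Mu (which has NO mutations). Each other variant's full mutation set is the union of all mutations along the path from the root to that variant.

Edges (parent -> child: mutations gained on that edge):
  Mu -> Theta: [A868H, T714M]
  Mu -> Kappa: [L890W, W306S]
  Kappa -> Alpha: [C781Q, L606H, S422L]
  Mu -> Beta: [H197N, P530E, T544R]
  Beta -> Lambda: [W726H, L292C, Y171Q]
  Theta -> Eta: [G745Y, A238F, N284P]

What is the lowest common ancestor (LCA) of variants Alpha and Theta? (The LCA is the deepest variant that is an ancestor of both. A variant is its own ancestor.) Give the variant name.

Path from root to Alpha: Mu -> Kappa -> Alpha
  ancestors of Alpha: {Mu, Kappa, Alpha}
Path from root to Theta: Mu -> Theta
  ancestors of Theta: {Mu, Theta}
Common ancestors: {Mu}
Walk up from Theta: Theta (not in ancestors of Alpha), Mu (in ancestors of Alpha)
Deepest common ancestor (LCA) = Mu

Answer: Mu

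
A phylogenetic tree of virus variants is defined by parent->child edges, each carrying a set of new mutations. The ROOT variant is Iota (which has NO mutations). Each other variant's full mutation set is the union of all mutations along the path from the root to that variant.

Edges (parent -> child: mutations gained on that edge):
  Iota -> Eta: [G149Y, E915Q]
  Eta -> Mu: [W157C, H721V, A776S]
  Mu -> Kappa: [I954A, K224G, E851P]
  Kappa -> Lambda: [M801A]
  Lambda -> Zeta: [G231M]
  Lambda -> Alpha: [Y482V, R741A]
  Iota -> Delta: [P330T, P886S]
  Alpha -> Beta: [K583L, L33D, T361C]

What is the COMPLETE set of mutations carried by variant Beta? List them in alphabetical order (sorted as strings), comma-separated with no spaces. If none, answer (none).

At Iota: gained [] -> total []
At Eta: gained ['G149Y', 'E915Q'] -> total ['E915Q', 'G149Y']
At Mu: gained ['W157C', 'H721V', 'A776S'] -> total ['A776S', 'E915Q', 'G149Y', 'H721V', 'W157C']
At Kappa: gained ['I954A', 'K224G', 'E851P'] -> total ['A776S', 'E851P', 'E915Q', 'G149Y', 'H721V', 'I954A', 'K224G', 'W157C']
At Lambda: gained ['M801A'] -> total ['A776S', 'E851P', 'E915Q', 'G149Y', 'H721V', 'I954A', 'K224G', 'M801A', 'W157C']
At Alpha: gained ['Y482V', 'R741A'] -> total ['A776S', 'E851P', 'E915Q', 'G149Y', 'H721V', 'I954A', 'K224G', 'M801A', 'R741A', 'W157C', 'Y482V']
At Beta: gained ['K583L', 'L33D', 'T361C'] -> total ['A776S', 'E851P', 'E915Q', 'G149Y', 'H721V', 'I954A', 'K224G', 'K583L', 'L33D', 'M801A', 'R741A', 'T361C', 'W157C', 'Y482V']

Answer: A776S,E851P,E915Q,G149Y,H721V,I954A,K224G,K583L,L33D,M801A,R741A,T361C,W157C,Y482V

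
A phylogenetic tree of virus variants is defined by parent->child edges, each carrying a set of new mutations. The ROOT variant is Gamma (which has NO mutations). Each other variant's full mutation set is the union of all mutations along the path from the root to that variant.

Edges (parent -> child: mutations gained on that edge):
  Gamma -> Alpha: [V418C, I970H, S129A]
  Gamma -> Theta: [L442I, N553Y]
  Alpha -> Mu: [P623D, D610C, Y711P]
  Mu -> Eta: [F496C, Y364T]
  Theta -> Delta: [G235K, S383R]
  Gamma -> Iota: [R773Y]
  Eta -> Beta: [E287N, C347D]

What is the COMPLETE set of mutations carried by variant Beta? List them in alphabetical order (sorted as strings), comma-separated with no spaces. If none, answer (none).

At Gamma: gained [] -> total []
At Alpha: gained ['V418C', 'I970H', 'S129A'] -> total ['I970H', 'S129A', 'V418C']
At Mu: gained ['P623D', 'D610C', 'Y711P'] -> total ['D610C', 'I970H', 'P623D', 'S129A', 'V418C', 'Y711P']
At Eta: gained ['F496C', 'Y364T'] -> total ['D610C', 'F496C', 'I970H', 'P623D', 'S129A', 'V418C', 'Y364T', 'Y711P']
At Beta: gained ['E287N', 'C347D'] -> total ['C347D', 'D610C', 'E287N', 'F496C', 'I970H', 'P623D', 'S129A', 'V418C', 'Y364T', 'Y711P']

Answer: C347D,D610C,E287N,F496C,I970H,P623D,S129A,V418C,Y364T,Y711P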